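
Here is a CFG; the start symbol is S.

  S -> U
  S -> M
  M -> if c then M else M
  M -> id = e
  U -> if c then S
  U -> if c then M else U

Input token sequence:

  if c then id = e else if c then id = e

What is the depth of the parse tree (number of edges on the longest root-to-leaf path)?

[S [U if c then [M id = e] else [U if c then [S [M id = e]]]]]

5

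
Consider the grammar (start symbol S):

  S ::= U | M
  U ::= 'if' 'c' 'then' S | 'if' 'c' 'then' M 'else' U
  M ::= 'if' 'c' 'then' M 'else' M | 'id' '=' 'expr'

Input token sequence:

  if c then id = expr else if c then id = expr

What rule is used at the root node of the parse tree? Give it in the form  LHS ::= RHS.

[S [U if c then [M id = expr] else [U if c then [S [M id = expr]]]]]

S ::= U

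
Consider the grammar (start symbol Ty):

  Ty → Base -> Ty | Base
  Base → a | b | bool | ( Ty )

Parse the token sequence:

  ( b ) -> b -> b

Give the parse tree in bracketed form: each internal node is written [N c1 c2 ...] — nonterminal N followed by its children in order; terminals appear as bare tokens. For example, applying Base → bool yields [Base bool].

Ty
Base -> Ty
( Ty ) -> Ty
( Base ) -> Ty
( b ) -> Ty
( b ) -> Base -> Ty
( b ) -> b -> Ty
( b ) -> b -> Base
( b ) -> b -> b

[Ty [Base ( [Ty [Base b]] )] -> [Ty [Base b] -> [Ty [Base b]]]]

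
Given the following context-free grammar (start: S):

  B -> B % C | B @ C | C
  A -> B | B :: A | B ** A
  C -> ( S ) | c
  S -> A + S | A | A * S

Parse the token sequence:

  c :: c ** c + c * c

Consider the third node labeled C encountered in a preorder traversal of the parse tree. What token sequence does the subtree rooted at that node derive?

c

[S [A [B [C c]] :: [A [B [C c]] ** [A [B [C c]]]]] + [S [A [B [C c]]] * [S [A [B [C c]]]]]]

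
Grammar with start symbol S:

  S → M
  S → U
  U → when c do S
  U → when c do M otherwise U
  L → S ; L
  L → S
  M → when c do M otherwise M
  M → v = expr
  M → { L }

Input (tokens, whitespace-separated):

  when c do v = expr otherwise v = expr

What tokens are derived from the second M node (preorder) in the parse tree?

[S [M when c do [M v = expr] otherwise [M v = expr]]]

v = expr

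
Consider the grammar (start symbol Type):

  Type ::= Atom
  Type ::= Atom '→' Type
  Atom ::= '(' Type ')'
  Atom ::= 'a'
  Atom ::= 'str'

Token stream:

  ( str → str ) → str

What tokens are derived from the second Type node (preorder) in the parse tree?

str → str

[Type [Atom ( [Type [Atom str] → [Type [Atom str]]] )] → [Type [Atom str]]]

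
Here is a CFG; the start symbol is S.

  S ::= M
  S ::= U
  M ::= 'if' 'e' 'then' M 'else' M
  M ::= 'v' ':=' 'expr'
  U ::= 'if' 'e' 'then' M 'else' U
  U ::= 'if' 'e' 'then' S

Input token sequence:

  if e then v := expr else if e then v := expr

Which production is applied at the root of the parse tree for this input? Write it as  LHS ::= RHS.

[S [U if e then [M v := expr] else [U if e then [S [M v := expr]]]]]

S ::= U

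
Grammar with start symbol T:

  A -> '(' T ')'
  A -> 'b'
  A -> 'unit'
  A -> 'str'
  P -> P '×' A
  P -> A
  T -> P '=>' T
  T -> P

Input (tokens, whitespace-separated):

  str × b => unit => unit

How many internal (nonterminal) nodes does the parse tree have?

[T [P [P [A str]] × [A b]] => [T [P [A unit]] => [T [P [A unit]]]]]

11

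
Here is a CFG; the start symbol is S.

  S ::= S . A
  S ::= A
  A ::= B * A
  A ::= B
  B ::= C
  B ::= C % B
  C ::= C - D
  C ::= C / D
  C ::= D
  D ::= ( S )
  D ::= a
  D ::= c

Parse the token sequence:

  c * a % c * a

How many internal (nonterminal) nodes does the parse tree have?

16

[S [A [B [C [D c]]] * [A [B [C [D a]] % [B [C [D c]]]] * [A [B [C [D a]]]]]]]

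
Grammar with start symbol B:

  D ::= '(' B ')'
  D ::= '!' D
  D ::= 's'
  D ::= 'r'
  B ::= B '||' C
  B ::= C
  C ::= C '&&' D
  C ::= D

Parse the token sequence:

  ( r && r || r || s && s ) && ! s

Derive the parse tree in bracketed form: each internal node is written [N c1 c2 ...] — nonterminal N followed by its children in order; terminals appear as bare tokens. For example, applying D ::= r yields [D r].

[B [C [C [D ( [B [B [B [C [C [D r]] && [D r]]] || [C [D r]]] || [C [C [D s]] && [D s]]] )]] && [D ! [D s]]]]

B
C
C && D
D && D
( B ) && D
( B || C ) && D
( B || C || C ) && D
( C || C || C ) && D
( C && D || C || C ) && D
( D && D || C || C ) && D
( r && D || C || C ) && D
( r && r || C || C ) && D
( r && r || D || C ) && D
( r && r || r || C ) && D
( r && r || r || C && D ) && D
( r && r || r || D && D ) && D
( r && r || r || s && D ) && D
( r && r || r || s && s ) && D
( r && r || r || s && s ) && ! D
( r && r || r || s && s ) && ! s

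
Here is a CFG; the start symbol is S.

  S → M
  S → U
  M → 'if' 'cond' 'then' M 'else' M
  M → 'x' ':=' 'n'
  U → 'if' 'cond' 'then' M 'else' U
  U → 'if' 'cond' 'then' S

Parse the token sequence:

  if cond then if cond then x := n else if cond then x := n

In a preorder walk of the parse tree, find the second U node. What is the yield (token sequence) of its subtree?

if cond then x := n else if cond then x := n

[S [U if cond then [S [U if cond then [M x := n] else [U if cond then [S [M x := n]]]]]]]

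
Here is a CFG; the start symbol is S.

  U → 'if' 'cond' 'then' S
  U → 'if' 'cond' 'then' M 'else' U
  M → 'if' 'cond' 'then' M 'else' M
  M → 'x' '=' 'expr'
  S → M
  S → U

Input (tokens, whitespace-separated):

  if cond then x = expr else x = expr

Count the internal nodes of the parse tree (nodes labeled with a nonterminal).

4

[S [M if cond then [M x = expr] else [M x = expr]]]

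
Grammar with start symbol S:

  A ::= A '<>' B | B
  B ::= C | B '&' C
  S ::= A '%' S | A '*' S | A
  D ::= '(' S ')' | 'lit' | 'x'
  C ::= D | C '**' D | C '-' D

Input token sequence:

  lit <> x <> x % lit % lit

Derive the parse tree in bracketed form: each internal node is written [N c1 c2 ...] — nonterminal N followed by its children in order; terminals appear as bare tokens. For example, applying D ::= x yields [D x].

S
A % S
A <> B % S
A <> B <> B % S
B <> B <> B % S
C <> B <> B % S
D <> B <> B % S
lit <> B <> B % S
lit <> C <> B % S
lit <> D <> B % S
lit <> x <> B % S
lit <> x <> C % S
lit <> x <> D % S
lit <> x <> x % S
lit <> x <> x % A % S
lit <> x <> x % B % S
lit <> x <> x % C % S
lit <> x <> x % D % S
lit <> x <> x % lit % S
lit <> x <> x % lit % A
lit <> x <> x % lit % B
lit <> x <> x % lit % C
lit <> x <> x % lit % D
lit <> x <> x % lit % lit

[S [A [A [A [B [C [D lit]]]] <> [B [C [D x]]]] <> [B [C [D x]]]] % [S [A [B [C [D lit]]]] % [S [A [B [C [D lit]]]]]]]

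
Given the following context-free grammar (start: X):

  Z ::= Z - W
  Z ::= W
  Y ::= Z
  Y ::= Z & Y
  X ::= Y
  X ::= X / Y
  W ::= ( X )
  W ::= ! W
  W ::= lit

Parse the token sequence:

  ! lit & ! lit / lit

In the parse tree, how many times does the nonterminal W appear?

5

[X [X [Y [Z [W ! [W lit]]] & [Y [Z [W ! [W lit]]]]]] / [Y [Z [W lit]]]]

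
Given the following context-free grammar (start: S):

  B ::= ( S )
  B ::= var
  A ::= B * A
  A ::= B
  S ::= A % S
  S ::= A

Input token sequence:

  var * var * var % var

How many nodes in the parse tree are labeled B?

4

[S [A [B var] * [A [B var] * [A [B var]]]] % [S [A [B var]]]]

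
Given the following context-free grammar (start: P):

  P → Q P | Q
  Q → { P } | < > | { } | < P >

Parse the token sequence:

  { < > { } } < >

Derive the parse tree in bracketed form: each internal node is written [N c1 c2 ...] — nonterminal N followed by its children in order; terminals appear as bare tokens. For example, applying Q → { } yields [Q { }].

[P [Q { [P [Q < >] [P [Q { }]]] }] [P [Q < >]]]

P
Q P
{ P } P
{ Q P } P
{ < > P } P
{ < > Q } P
{ < > { } } P
{ < > { } } Q
{ < > { } } < >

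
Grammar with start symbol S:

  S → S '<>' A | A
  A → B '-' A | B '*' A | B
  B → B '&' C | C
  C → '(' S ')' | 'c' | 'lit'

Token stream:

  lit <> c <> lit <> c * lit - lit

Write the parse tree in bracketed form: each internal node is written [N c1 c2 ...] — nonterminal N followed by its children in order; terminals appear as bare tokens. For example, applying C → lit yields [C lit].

[S [S [S [S [A [B [C lit]]]] <> [A [B [C c]]]] <> [A [B [C lit]]]] <> [A [B [C c]] * [A [B [C lit]] - [A [B [C lit]]]]]]

S
S <> A
S <> A <> A
S <> A <> A <> A
A <> A <> A <> A
B <> A <> A <> A
C <> A <> A <> A
lit <> A <> A <> A
lit <> B <> A <> A
lit <> C <> A <> A
lit <> c <> A <> A
lit <> c <> B <> A
lit <> c <> C <> A
lit <> c <> lit <> A
lit <> c <> lit <> B * A
lit <> c <> lit <> C * A
lit <> c <> lit <> c * A
lit <> c <> lit <> c * B - A
lit <> c <> lit <> c * C - A
lit <> c <> lit <> c * lit - A
lit <> c <> lit <> c * lit - B
lit <> c <> lit <> c * lit - C
lit <> c <> lit <> c * lit - lit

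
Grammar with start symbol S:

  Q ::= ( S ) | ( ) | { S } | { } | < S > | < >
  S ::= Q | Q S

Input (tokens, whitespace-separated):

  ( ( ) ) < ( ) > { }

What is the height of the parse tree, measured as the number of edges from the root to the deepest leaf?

5

[S [Q ( [S [Q ( )]] )] [S [Q < [S [Q ( )]] >] [S [Q { }]]]]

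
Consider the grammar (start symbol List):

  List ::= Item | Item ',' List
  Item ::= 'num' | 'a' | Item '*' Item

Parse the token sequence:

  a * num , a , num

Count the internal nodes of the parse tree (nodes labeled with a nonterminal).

[List [Item [Item a] * [Item num]] , [List [Item a] , [List [Item num]]]]

8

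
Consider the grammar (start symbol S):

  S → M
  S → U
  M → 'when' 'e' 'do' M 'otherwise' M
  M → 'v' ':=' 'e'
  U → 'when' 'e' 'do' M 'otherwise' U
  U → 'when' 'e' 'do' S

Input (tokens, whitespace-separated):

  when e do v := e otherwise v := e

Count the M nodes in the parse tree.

3

[S [M when e do [M v := e] otherwise [M v := e]]]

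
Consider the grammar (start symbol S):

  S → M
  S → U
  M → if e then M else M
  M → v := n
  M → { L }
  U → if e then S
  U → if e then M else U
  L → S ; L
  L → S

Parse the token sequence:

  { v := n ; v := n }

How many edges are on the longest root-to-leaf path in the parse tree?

[S [M { [L [S [M v := n]] ; [L [S [M v := n]]]] }]]

6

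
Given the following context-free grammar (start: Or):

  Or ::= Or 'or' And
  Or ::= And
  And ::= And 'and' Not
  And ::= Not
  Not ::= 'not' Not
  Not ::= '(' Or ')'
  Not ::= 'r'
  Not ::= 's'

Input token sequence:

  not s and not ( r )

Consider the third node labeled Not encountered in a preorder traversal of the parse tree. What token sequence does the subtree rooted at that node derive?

[Or [And [And [Not not [Not s]]] and [Not not [Not ( [Or [And [Not r]]] )]]]]

not ( r )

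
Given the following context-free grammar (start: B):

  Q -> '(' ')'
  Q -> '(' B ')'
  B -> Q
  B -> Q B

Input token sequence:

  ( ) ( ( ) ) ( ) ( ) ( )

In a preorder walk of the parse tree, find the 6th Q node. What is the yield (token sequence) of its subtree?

[B [Q ( )] [B [Q ( [B [Q ( )]] )] [B [Q ( )] [B [Q ( )] [B [Q ( )]]]]]]

( )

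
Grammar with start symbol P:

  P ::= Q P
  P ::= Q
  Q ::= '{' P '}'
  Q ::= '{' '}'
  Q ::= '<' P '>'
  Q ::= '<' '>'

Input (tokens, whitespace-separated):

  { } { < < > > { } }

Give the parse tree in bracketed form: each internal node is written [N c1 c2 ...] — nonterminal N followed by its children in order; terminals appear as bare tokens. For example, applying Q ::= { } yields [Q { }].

P
Q P
{ } P
{ } Q
{ } { P }
{ } { Q P }
{ } { < P > P }
{ } { < Q > P }
{ } { < < > > P }
{ } { < < > > Q }
{ } { < < > > { } }

[P [Q { }] [P [Q { [P [Q < [P [Q < >]] >] [P [Q { }]]] }]]]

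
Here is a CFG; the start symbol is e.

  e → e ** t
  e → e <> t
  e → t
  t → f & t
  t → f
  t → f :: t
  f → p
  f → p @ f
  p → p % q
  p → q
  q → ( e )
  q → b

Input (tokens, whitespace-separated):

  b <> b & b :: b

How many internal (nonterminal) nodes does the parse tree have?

[e [e [t [f [p [q b]]]]] <> [t [f [p [q b]]] & [t [f [p [q b]]] :: [t [f [p [q b]]]]]]]

18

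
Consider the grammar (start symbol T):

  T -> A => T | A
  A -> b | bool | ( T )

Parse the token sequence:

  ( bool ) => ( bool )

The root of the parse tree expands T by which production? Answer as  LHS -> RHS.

T -> A => T

[T [A ( [T [A bool]] )] => [T [A ( [T [A bool]] )]]]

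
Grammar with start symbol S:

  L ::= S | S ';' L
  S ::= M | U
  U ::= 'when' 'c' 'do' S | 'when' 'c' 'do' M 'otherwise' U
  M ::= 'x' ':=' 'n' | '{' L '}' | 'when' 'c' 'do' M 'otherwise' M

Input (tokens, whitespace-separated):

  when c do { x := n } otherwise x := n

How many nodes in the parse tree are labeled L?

1

[S [M when c do [M { [L [S [M x := n]]] }] otherwise [M x := n]]]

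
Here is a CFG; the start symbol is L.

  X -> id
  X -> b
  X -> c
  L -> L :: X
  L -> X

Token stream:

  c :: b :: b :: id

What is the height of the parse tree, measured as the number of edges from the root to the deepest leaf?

5

[L [L [L [L [X c]] :: [X b]] :: [X b]] :: [X id]]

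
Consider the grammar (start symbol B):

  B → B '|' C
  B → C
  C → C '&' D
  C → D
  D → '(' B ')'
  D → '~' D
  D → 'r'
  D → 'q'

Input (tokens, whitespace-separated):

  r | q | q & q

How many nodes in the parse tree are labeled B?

[B [B [B [C [D r]]] | [C [D q]]] | [C [C [D q]] & [D q]]]

3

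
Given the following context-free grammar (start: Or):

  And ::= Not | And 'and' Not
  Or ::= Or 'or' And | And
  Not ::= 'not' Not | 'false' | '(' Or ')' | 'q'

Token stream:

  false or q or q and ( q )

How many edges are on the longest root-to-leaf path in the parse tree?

[Or [Or [Or [And [Not false]]] or [And [Not q]]] or [And [And [Not q]] and [Not ( [Or [And [Not q]]] )]]]

6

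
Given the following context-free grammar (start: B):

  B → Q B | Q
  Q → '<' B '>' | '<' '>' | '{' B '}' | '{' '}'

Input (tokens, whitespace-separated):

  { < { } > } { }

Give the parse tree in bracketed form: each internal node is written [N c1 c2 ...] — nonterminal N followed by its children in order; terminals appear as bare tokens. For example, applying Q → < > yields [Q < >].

B
Q B
{ B } B
{ Q } B
{ < B > } B
{ < Q > } B
{ < { } > } B
{ < { } > } Q
{ < { } > } { }

[B [Q { [B [Q < [B [Q { }]] >]] }] [B [Q { }]]]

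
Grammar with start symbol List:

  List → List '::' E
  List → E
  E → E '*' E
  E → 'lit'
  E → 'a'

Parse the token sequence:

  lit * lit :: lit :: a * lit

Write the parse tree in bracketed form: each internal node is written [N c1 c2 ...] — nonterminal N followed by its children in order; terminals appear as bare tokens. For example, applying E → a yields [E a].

List
List :: E
List :: E :: E
E :: E :: E
E * E :: E :: E
lit * E :: E :: E
lit * lit :: E :: E
lit * lit :: lit :: E
lit * lit :: lit :: E * E
lit * lit :: lit :: a * E
lit * lit :: lit :: a * lit

[List [List [List [E [E lit] * [E lit]]] :: [E lit]] :: [E [E a] * [E lit]]]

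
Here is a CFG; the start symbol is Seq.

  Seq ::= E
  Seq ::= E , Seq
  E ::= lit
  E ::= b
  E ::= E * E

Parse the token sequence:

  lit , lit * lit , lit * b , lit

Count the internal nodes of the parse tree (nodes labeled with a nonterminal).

[Seq [E lit] , [Seq [E [E lit] * [E lit]] , [Seq [E [E lit] * [E b]] , [Seq [E lit]]]]]

12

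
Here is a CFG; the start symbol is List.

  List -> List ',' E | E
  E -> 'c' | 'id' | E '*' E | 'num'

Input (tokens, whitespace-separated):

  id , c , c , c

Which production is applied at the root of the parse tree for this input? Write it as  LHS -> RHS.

List -> List ',' E

[List [List [List [List [E id]] , [E c]] , [E c]] , [E c]]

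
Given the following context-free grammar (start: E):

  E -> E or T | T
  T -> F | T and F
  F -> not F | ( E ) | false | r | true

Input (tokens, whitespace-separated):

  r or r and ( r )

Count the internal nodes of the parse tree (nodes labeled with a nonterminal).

11

[E [E [T [F r]]] or [T [T [F r]] and [F ( [E [T [F r]]] )]]]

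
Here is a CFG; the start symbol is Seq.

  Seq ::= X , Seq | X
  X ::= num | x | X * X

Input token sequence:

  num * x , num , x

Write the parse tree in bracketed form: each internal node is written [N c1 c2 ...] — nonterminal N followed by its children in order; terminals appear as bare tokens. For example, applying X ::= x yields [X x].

[Seq [X [X num] * [X x]] , [Seq [X num] , [Seq [X x]]]]

Seq
X , Seq
X * X , Seq
num * X , Seq
num * x , Seq
num * x , X , Seq
num * x , num , Seq
num * x , num , X
num * x , num , x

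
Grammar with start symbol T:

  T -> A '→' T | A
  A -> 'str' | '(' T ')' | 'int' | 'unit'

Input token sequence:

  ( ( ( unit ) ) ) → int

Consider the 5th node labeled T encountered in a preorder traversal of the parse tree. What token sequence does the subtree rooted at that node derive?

[T [A ( [T [A ( [T [A ( [T [A unit]] )]] )]] )] → [T [A int]]]

int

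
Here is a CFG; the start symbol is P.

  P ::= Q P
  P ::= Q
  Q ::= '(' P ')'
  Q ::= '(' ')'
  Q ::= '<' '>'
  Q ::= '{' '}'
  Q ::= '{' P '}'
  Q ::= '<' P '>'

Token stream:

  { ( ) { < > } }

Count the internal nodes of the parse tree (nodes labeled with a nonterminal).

[P [Q { [P [Q ( )] [P [Q { [P [Q < >]] }]]] }]]

8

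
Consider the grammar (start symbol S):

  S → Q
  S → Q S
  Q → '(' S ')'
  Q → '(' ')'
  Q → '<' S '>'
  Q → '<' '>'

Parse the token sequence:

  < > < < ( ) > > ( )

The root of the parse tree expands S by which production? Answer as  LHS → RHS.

S → Q S

[S [Q < >] [S [Q < [S [Q < [S [Q ( )]] >]] >] [S [Q ( )]]]]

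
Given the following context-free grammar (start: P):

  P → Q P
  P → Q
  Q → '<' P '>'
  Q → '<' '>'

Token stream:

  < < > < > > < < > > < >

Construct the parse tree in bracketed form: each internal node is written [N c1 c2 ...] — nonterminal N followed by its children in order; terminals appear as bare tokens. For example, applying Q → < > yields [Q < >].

P
Q P
< P > P
< Q P > P
< < > P > P
< < > Q > P
< < > < > > P
< < > < > > Q P
< < > < > > < P > P
< < > < > > < Q > P
< < > < > > < < > > P
< < > < > > < < > > Q
< < > < > > < < > > < >

[P [Q < [P [Q < >] [P [Q < >]]] >] [P [Q < [P [Q < >]] >] [P [Q < >]]]]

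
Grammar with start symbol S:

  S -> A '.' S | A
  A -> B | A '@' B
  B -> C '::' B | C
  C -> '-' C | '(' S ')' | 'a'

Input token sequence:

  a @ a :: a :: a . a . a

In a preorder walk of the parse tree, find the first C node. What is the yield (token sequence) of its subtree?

[S [A [A [B [C a]]] @ [B [C a] :: [B [C a] :: [B [C a]]]]] . [S [A [B [C a]]] . [S [A [B [C a]]]]]]

a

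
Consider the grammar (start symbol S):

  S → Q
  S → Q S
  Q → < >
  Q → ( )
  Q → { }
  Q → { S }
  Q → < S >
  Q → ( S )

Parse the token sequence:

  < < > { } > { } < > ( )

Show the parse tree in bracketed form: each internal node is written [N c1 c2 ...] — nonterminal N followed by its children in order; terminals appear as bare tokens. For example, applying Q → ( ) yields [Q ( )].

S
Q S
< S > S
< Q S > S
< < > S > S
< < > Q > S
< < > { } > S
< < > { } > Q S
< < > { } > { } S
< < > { } > { } Q S
< < > { } > { } < > S
< < > { } > { } < > Q
< < > { } > { } < > ( )

[S [Q < [S [Q < >] [S [Q { }]]] >] [S [Q { }] [S [Q < >] [S [Q ( )]]]]]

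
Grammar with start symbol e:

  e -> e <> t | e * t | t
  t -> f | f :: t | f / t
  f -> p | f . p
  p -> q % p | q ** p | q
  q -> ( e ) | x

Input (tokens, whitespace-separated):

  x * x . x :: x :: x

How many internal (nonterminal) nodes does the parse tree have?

[e [e [t [f [p [q x]]]]] * [t [f [f [p [q x]]] . [p [q x]]] :: [t [f [p [q x]]] :: [t [f [p [q x]]]]]]]

21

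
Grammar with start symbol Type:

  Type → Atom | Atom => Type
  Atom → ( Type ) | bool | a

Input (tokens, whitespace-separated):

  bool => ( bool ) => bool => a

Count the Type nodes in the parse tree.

[Type [Atom bool] => [Type [Atom ( [Type [Atom bool]] )] => [Type [Atom bool] => [Type [Atom a]]]]]

5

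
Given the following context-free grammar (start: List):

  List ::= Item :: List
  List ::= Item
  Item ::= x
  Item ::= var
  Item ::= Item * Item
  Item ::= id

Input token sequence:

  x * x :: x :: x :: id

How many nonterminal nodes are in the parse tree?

10

[List [Item [Item x] * [Item x]] :: [List [Item x] :: [List [Item x] :: [List [Item id]]]]]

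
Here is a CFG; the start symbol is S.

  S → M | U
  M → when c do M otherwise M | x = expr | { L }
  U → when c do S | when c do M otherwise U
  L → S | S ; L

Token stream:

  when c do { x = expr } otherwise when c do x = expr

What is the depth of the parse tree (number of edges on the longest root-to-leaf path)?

6

[S [U when c do [M { [L [S [M x = expr]]] }] otherwise [U when c do [S [M x = expr]]]]]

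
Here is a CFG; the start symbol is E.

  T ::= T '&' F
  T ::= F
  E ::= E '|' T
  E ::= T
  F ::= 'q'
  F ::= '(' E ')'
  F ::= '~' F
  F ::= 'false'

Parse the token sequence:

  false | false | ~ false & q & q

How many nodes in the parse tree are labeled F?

[E [E [E [T [F false]]] | [T [F false]]] | [T [T [T [F ~ [F false]]] & [F q]] & [F q]]]

6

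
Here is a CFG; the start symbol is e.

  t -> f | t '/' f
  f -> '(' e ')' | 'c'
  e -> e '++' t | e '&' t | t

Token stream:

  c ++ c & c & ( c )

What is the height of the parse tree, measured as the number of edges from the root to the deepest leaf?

[e [e [e [e [t [f c]]] ++ [t [f c]]] & [t [f c]]] & [t [f ( [e [t [f c]]] )]]]

6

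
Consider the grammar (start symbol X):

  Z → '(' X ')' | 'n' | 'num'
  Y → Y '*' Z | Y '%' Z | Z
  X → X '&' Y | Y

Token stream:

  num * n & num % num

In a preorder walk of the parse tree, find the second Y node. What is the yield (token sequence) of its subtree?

[X [X [Y [Y [Z num]] * [Z n]]] & [Y [Y [Z num]] % [Z num]]]

num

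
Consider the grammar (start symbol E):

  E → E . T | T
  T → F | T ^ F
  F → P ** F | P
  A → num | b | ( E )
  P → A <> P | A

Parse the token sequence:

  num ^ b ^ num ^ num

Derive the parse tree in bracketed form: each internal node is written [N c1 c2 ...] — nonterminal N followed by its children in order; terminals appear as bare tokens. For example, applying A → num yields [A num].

E
T
T ^ F
T ^ F ^ F
T ^ F ^ F ^ F
F ^ F ^ F ^ F
P ^ F ^ F ^ F
A ^ F ^ F ^ F
num ^ F ^ F ^ F
num ^ P ^ F ^ F
num ^ A ^ F ^ F
num ^ b ^ F ^ F
num ^ b ^ P ^ F
num ^ b ^ A ^ F
num ^ b ^ num ^ F
num ^ b ^ num ^ P
num ^ b ^ num ^ A
num ^ b ^ num ^ num

[E [T [T [T [T [F [P [A num]]]] ^ [F [P [A b]]]] ^ [F [P [A num]]]] ^ [F [P [A num]]]]]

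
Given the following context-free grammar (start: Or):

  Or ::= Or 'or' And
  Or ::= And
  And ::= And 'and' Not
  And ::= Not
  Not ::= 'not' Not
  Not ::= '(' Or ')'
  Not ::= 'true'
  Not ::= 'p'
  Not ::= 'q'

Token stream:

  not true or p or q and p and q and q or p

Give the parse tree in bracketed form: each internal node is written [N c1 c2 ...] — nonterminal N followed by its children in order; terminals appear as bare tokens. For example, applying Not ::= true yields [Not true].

Or
Or or And
Or or And or And
Or or And or And or And
And or And or And or And
Not or And or And or And
not Not or And or And or And
not true or And or And or And
not true or Not or And or And
not true or p or And or And
not true or p or And and Not or And
not true or p or And and Not and Not or And
not true or p or And and Not and Not and Not or And
not true or p or Not and Not and Not and Not or And
not true or p or q and Not and Not and Not or And
not true or p or q and p and Not and Not or And
not true or p or q and p and q and Not or And
not true or p or q and p and q and q or And
not true or p or q and p and q and q or Not
not true or p or q and p and q and q or p

[Or [Or [Or [Or [And [Not not [Not true]]]] or [And [Not p]]] or [And [And [And [And [Not q]] and [Not p]] and [Not q]] and [Not q]]] or [And [Not p]]]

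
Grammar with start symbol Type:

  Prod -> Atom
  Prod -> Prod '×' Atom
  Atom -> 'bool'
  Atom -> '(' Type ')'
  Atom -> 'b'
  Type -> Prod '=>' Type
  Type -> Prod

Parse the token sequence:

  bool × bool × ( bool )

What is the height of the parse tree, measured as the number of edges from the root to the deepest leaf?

[Type [Prod [Prod [Prod [Atom bool]] × [Atom bool]] × [Atom ( [Type [Prod [Atom bool]]] )]]]

6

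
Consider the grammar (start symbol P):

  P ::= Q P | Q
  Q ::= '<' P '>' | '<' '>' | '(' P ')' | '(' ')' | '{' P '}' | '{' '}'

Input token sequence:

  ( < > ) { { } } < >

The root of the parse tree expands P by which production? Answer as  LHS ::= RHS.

P ::= Q P

[P [Q ( [P [Q < >]] )] [P [Q { [P [Q { }]] }] [P [Q < >]]]]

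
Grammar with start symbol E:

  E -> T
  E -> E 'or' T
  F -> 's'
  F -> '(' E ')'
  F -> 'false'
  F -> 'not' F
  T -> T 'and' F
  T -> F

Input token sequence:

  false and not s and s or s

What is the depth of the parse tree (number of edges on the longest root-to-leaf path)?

6

[E [E [T [T [T [F false]] and [F not [F s]]] and [F s]]] or [T [F s]]]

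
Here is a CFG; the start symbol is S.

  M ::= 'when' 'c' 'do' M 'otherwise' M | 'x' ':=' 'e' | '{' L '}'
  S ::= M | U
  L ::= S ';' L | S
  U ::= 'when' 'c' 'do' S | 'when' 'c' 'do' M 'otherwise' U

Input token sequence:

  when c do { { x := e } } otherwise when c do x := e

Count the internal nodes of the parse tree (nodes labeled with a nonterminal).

[S [U when c do [M { [L [S [M { [L [S [M x := e]]] }]]] }] otherwise [U when c do [S [M x := e]]]]]

12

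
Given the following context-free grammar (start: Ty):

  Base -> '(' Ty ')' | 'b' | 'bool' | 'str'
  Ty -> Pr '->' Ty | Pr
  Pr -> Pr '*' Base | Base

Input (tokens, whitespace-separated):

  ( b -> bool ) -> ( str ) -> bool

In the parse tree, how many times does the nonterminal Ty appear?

[Ty [Pr [Base ( [Ty [Pr [Base b]] -> [Ty [Pr [Base bool]]]] )]] -> [Ty [Pr [Base ( [Ty [Pr [Base str]]] )]] -> [Ty [Pr [Base bool]]]]]

6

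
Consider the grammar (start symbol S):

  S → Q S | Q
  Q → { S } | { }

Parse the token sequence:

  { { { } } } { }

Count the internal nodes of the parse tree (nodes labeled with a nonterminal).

8

[S [Q { [S [Q { [S [Q { }]] }]] }] [S [Q { }]]]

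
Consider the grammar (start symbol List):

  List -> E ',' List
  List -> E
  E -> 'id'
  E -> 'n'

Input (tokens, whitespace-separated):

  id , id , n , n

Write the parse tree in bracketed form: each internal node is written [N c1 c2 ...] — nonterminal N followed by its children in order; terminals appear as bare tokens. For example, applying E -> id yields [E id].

List
E , List
id , List
id , E , List
id , id , List
id , id , E , List
id , id , n , List
id , id , n , E
id , id , n , n

[List [E id] , [List [E id] , [List [E n] , [List [E n]]]]]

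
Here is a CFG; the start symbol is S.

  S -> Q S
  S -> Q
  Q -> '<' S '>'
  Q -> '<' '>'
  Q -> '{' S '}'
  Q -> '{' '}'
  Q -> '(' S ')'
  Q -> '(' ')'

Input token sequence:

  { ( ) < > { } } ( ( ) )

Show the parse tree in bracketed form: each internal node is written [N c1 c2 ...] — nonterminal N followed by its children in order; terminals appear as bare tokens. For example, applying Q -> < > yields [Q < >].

S
Q S
{ S } S
{ Q S } S
{ ( ) S } S
{ ( ) Q S } S
{ ( ) < > S } S
{ ( ) < > Q } S
{ ( ) < > { } } S
{ ( ) < > { } } Q
{ ( ) < > { } } ( S )
{ ( ) < > { } } ( Q )
{ ( ) < > { } } ( ( ) )

[S [Q { [S [Q ( )] [S [Q < >] [S [Q { }]]]] }] [S [Q ( [S [Q ( )]] )]]]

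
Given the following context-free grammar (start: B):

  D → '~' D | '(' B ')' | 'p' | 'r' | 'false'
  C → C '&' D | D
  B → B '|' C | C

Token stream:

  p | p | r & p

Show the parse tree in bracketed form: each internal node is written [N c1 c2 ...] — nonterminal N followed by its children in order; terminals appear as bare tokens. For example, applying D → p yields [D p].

[B [B [B [C [D p]]] | [C [D p]]] | [C [C [D r]] & [D p]]]

B
B | C
B | C | C
C | C | C
D | C | C
p | C | C
p | D | C
p | p | C
p | p | C & D
p | p | D & D
p | p | r & D
p | p | r & p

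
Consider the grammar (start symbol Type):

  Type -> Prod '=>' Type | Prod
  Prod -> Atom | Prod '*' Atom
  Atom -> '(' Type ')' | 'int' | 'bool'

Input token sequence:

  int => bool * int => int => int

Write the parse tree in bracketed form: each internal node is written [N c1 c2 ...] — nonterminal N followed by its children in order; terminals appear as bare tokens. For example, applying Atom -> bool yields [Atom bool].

Type
Prod => Type
Atom => Type
int => Type
int => Prod => Type
int => Prod * Atom => Type
int => Atom * Atom => Type
int => bool * Atom => Type
int => bool * int => Type
int => bool * int => Prod => Type
int => bool * int => Atom => Type
int => bool * int => int => Type
int => bool * int => int => Prod
int => bool * int => int => Atom
int => bool * int => int => int

[Type [Prod [Atom int]] => [Type [Prod [Prod [Atom bool]] * [Atom int]] => [Type [Prod [Atom int]] => [Type [Prod [Atom int]]]]]]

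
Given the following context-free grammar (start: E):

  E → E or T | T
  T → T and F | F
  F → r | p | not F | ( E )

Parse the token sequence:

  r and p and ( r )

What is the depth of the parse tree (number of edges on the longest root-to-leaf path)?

[E [T [T [T [F r]] and [F p]] and [F ( [E [T [F r]]] )]]]

6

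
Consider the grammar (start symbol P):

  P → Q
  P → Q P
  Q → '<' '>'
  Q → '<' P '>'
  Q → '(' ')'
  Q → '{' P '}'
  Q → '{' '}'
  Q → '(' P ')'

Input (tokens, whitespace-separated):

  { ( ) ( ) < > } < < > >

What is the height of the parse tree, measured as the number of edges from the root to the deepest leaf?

6

[P [Q { [P [Q ( )] [P [Q ( )] [P [Q < >]]]] }] [P [Q < [P [Q < >]] >]]]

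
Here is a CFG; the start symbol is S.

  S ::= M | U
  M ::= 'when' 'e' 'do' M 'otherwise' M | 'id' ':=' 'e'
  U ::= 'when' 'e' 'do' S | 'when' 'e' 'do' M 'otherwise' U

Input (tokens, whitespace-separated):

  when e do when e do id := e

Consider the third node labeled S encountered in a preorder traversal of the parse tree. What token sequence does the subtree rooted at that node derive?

id := e

[S [U when e do [S [U when e do [S [M id := e]]]]]]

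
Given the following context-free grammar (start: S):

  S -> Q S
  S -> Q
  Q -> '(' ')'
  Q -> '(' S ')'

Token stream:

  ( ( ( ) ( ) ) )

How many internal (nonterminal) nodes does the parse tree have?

8

[S [Q ( [S [Q ( [S [Q ( )] [S [Q ( )]]] )]] )]]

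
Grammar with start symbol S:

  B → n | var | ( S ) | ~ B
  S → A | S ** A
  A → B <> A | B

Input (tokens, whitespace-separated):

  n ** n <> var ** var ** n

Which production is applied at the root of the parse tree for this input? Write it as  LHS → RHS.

[S [S [S [S [A [B n]]] ** [A [B n] <> [A [B var]]]] ** [A [B var]]] ** [A [B n]]]

S → S ** A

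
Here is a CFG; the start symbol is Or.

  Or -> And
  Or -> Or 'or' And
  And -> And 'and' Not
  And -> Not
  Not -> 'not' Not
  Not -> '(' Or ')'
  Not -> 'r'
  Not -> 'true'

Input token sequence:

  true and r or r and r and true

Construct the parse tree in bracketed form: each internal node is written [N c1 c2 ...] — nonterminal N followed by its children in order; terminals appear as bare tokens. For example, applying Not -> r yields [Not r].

[Or [Or [And [And [Not true]] and [Not r]]] or [And [And [And [Not r]] and [Not r]] and [Not true]]]

Or
Or or And
And or And
And and Not or And
Not and Not or And
true and Not or And
true and r or And
true and r or And and Not
true and r or And and Not and Not
true and r or Not and Not and Not
true and r or r and Not and Not
true and r or r and r and Not
true and r or r and r and true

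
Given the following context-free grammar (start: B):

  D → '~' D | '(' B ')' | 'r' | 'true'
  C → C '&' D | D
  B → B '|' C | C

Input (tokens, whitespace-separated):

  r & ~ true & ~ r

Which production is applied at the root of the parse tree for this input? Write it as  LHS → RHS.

[B [C [C [C [D r]] & [D ~ [D true]]] & [D ~ [D r]]]]

B → C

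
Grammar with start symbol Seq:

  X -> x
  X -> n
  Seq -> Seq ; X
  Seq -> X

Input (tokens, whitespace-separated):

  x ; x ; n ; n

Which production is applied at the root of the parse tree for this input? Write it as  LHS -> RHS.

[Seq [Seq [Seq [Seq [X x]] ; [X x]] ; [X n]] ; [X n]]

Seq -> Seq ; X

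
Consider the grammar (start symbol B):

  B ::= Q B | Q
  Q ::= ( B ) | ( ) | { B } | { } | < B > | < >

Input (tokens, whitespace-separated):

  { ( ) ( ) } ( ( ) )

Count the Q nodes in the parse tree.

[B [Q { [B [Q ( )] [B [Q ( )]]] }] [B [Q ( [B [Q ( )]] )]]]

5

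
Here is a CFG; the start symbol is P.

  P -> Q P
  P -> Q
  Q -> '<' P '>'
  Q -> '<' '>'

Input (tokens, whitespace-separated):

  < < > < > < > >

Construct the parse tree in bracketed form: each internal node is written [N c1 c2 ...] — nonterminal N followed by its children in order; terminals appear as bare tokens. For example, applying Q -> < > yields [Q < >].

P
Q
< P >
< Q P >
< < > P >
< < > Q P >
< < > < > P >
< < > < > Q >
< < > < > < > >

[P [Q < [P [Q < >] [P [Q < >] [P [Q < >]]]] >]]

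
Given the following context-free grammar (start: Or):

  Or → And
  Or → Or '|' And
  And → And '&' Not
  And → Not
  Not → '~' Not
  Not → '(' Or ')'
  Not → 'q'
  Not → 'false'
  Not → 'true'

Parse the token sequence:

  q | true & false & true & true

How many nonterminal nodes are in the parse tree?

[Or [Or [And [Not q]]] | [And [And [And [And [Not true]] & [Not false]] & [Not true]] & [Not true]]]

12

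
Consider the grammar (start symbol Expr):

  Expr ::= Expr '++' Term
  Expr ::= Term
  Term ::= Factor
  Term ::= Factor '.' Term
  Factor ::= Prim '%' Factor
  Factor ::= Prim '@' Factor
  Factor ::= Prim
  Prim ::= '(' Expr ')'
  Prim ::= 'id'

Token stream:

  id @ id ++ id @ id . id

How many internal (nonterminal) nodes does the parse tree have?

15

[Expr [Expr [Term [Factor [Prim id] @ [Factor [Prim id]]]]] ++ [Term [Factor [Prim id] @ [Factor [Prim id]]] . [Term [Factor [Prim id]]]]]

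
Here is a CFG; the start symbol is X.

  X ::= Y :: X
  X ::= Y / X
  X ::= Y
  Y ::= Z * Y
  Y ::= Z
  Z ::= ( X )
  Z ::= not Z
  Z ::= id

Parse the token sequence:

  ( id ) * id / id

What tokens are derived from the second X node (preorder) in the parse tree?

id

[X [Y [Z ( [X [Y [Z id]]] )] * [Y [Z id]]] / [X [Y [Z id]]]]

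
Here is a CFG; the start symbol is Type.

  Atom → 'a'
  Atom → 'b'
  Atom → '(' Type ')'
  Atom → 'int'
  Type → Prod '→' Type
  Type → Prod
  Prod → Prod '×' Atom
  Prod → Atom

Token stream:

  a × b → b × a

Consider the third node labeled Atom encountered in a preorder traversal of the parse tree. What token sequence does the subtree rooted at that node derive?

b

[Type [Prod [Prod [Atom a]] × [Atom b]] → [Type [Prod [Prod [Atom b]] × [Atom a]]]]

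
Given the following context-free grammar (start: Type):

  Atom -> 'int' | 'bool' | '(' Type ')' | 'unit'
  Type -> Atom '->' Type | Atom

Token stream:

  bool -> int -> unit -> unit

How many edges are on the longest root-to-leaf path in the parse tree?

[Type [Atom bool] -> [Type [Atom int] -> [Type [Atom unit] -> [Type [Atom unit]]]]]

5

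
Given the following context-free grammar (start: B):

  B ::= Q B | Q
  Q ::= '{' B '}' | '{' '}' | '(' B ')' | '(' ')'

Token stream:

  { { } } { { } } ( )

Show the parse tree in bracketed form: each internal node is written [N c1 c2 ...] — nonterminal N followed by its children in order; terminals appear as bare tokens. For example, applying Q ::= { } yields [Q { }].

[B [Q { [B [Q { }]] }] [B [Q { [B [Q { }]] }] [B [Q ( )]]]]

B
Q B
{ B } B
{ Q } B
{ { } } B
{ { } } Q B
{ { } } { B } B
{ { } } { Q } B
{ { } } { { } } B
{ { } } { { } } Q
{ { } } { { } } ( )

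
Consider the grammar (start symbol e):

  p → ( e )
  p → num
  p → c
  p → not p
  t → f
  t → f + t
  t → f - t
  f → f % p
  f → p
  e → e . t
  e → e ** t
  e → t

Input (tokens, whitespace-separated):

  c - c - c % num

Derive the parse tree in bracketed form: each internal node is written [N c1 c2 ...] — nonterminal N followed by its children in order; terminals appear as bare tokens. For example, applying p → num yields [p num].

e
t
f - t
p - t
c - t
c - f - t
c - p - t
c - c - t
c - c - f
c - c - f % p
c - c - p % p
c - c - c % p
c - c - c % num

[e [t [f [p c]] - [t [f [p c]] - [t [f [f [p c]] % [p num]]]]]]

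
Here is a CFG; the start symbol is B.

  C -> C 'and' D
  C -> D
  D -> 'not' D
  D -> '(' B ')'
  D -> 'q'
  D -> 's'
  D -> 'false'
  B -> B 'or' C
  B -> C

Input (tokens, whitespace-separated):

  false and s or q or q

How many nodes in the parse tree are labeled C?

[B [B [B [C [C [D false]] and [D s]]] or [C [D q]]] or [C [D q]]]

4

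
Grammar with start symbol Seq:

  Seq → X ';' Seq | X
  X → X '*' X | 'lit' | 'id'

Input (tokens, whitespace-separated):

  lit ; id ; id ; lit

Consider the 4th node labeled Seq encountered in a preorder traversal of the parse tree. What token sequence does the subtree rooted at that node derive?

lit

[Seq [X lit] ; [Seq [X id] ; [Seq [X id] ; [Seq [X lit]]]]]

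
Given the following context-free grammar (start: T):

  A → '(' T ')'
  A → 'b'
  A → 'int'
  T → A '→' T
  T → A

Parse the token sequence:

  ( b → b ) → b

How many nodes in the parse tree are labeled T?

4

[T [A ( [T [A b] → [T [A b]]] )] → [T [A b]]]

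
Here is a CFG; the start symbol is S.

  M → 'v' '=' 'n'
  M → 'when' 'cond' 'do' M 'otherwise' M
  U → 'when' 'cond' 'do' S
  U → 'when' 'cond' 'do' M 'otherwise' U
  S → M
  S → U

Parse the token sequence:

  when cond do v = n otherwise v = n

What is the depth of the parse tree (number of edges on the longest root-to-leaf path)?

[S [M when cond do [M v = n] otherwise [M v = n]]]

3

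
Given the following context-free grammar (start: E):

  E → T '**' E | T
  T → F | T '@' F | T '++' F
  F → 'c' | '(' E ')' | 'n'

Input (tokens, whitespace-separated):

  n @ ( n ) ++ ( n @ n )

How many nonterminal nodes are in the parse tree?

15

[E [T [T [T [F n]] @ [F ( [E [T [F n]]] )]] ++ [F ( [E [T [T [F n]] @ [F n]]] )]]]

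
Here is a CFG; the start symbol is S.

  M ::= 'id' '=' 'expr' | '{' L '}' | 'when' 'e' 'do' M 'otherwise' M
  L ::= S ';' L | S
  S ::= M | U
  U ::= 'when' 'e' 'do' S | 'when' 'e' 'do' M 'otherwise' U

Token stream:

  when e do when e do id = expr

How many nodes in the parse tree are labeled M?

1

[S [U when e do [S [U when e do [S [M id = expr]]]]]]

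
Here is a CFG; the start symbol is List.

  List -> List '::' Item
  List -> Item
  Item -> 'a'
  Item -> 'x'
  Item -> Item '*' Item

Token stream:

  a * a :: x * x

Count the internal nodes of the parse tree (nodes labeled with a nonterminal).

[List [List [Item [Item a] * [Item a]]] :: [Item [Item x] * [Item x]]]

8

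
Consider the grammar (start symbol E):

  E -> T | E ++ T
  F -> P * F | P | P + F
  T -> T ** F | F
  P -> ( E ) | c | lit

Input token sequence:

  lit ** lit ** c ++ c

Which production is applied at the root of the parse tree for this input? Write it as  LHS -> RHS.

[E [E [T [T [T [F [P lit]]] ** [F [P lit]]] ** [F [P c]]]] ++ [T [F [P c]]]]

E -> E ++ T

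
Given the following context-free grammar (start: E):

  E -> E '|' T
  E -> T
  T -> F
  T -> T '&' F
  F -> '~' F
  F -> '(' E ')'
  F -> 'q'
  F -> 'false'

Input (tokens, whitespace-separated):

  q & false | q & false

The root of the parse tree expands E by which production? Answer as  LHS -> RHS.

[E [E [T [T [F q]] & [F false]]] | [T [T [F q]] & [F false]]]

E -> E '|' T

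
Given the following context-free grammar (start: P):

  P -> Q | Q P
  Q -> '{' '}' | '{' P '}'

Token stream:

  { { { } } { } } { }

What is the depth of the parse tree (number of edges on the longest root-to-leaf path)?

6

[P [Q { [P [Q { [P [Q { }]] }] [P [Q { }]]] }] [P [Q { }]]]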